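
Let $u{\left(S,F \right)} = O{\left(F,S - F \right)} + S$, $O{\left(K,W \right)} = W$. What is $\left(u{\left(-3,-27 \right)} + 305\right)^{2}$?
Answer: $106276$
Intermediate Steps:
$u{\left(S,F \right)} = - F + 2 S$ ($u{\left(S,F \right)} = \left(S - F\right) + S = - F + 2 S$)
$\left(u{\left(-3,-27 \right)} + 305\right)^{2} = \left(\left(\left(-1\right) \left(-27\right) + 2 \left(-3\right)\right) + 305\right)^{2} = \left(\left(27 - 6\right) + 305\right)^{2} = \left(21 + 305\right)^{2} = 326^{2} = 106276$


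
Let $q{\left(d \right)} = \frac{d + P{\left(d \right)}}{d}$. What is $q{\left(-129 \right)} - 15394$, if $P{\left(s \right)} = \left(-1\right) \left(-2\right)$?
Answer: $- \frac{1985699}{129} \approx -15393.0$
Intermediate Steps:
$P{\left(s \right)} = 2$
$q{\left(d \right)} = \frac{2 + d}{d}$ ($q{\left(d \right)} = \frac{d + 2}{d} = \frac{2 + d}{d}$)
$q{\left(-129 \right)} - 15394 = \frac{2 - 129}{-129} - 15394 = \left(- \frac{1}{129}\right) \left(-127\right) - 15394 = \frac{127}{129} - 15394 = - \frac{1985699}{129}$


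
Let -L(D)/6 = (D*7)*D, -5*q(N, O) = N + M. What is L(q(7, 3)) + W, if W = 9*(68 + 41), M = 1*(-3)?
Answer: 23853/25 ≈ 954.12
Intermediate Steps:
M = -3
q(N, O) = 3/5 - N/5 (q(N, O) = -(N - 3)/5 = -(-3 + N)/5 = 3/5 - N/5)
L(D) = -42*D**2 (L(D) = -6*D*7*D = -6*7*D*D = -42*D**2)
W = 981 (W = 9*109 = 981)
L(q(7, 3)) + W = -42*(3/5 - 1/5*7)**2 + 981 = -42*(3/5 - 7/5)**2 + 981 = -42*(-4/5)**2 + 981 = -42*16/25 + 981 = -672/25 + 981 = 23853/25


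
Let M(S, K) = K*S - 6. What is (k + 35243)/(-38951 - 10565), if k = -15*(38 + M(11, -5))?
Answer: -8897/12379 ≈ -0.71872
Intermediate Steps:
M(S, K) = -6 + K*S
k = 345 (k = -15*(38 + (-6 - 5*11)) = -15*(38 + (-6 - 55)) = -15*(38 - 61) = -15*(-23) = 345)
(k + 35243)/(-38951 - 10565) = (345 + 35243)/(-38951 - 10565) = 35588/(-49516) = 35588*(-1/49516) = -8897/12379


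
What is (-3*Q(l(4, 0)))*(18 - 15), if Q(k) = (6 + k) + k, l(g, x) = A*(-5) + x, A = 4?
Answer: 306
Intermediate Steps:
l(g, x) = -20 + x (l(g, x) = 4*(-5) + x = -20 + x)
Q(k) = 6 + 2*k
(-3*Q(l(4, 0)))*(18 - 15) = (-3*(6 + 2*(-20 + 0)))*(18 - 15) = -3*(6 + 2*(-20))*3 = -3*(6 - 40)*3 = -3*(-34)*3 = 102*3 = 306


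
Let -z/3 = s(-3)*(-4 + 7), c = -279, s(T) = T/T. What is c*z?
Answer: 2511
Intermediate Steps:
s(T) = 1
z = -9 (z = -3*(-4 + 7) = -3*3 = -9)
c*z = -279*(-9) = 2511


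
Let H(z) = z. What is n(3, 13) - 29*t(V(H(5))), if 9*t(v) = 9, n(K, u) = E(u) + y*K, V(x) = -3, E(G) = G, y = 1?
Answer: -13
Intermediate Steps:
n(K, u) = K + u (n(K, u) = u + 1*K = u + K = K + u)
t(v) = 1 (t(v) = (⅑)*9 = 1)
n(3, 13) - 29*t(V(H(5))) = (3 + 13) - 29*1 = 16 - 29 = -13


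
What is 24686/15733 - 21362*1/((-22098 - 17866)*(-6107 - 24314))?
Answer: 15005770565319/9563656815326 ≈ 1.5690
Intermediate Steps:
24686/15733 - 21362*1/((-22098 - 17866)*(-6107 - 24314)) = 24686*(1/15733) - 21362/((-30421*(-39964))) = 24686/15733 - 21362/1215744844 = 24686/15733 - 21362*1/1215744844 = 24686/15733 - 10681/607872422 = 15005770565319/9563656815326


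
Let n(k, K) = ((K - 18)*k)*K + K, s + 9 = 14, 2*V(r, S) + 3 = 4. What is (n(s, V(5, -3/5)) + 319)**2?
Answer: 1216609/16 ≈ 76038.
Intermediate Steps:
V(r, S) = 1/2 (V(r, S) = -3/2 + (1/2)*4 = -3/2 + 2 = 1/2)
s = 5 (s = -9 + 14 = 5)
n(k, K) = K + K*k*(-18 + K) (n(k, K) = ((-18 + K)*k)*K + K = (k*(-18 + K))*K + K = K*k*(-18 + K) + K = K + K*k*(-18 + K))
(n(s, V(5, -3/5)) + 319)**2 = ((1 - 18*5 + (1/2)*5)/2 + 319)**2 = ((1 - 90 + 5/2)/2 + 319)**2 = ((1/2)*(-173/2) + 319)**2 = (-173/4 + 319)**2 = (1103/4)**2 = 1216609/16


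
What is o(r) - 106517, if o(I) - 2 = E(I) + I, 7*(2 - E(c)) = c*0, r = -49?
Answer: -106562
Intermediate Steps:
E(c) = 2 (E(c) = 2 - c*0/7 = 2 - ⅐*0 = 2 + 0 = 2)
o(I) = 4 + I (o(I) = 2 + (2 + I) = 4 + I)
o(r) - 106517 = (4 - 49) - 106517 = -45 - 106517 = -106562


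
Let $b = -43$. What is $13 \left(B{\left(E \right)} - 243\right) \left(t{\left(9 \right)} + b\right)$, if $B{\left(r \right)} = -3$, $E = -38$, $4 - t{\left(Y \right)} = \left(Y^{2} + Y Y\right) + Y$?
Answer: $671580$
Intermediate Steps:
$t{\left(Y \right)} = 4 - Y - 2 Y^{2}$ ($t{\left(Y \right)} = 4 - \left(\left(Y^{2} + Y Y\right) + Y\right) = 4 - \left(\left(Y^{2} + Y^{2}\right) + Y\right) = 4 - \left(2 Y^{2} + Y\right) = 4 - \left(Y + 2 Y^{2}\right) = 4 - Y - 2 Y^{2}$)
$13 \left(B{\left(E \right)} - 243\right) \left(t{\left(9 \right)} + b\right) = 13 \left(-3 - 243\right) \left(\left(4 - 9 - 2 \cdot 9^{2}\right) - 43\right) = 13 \left(- 246 \left(\left(4 - 9 - 162\right) - 43\right)\right) = 13 \left(- 246 \left(-167 - 43\right)\right) = 13 \left(\left(-246\right) \left(-210\right)\right) = 13 \cdot 51660 = 671580$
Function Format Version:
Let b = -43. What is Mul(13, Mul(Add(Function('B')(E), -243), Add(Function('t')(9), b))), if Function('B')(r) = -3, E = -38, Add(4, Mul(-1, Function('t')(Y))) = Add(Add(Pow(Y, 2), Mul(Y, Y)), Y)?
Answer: 671580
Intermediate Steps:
Function('t')(Y) = Add(4, Mul(-1, Y), Mul(-2, Pow(Y, 2))) (Function('t')(Y) = Add(4, Mul(-1, Add(Add(Pow(Y, 2), Mul(Y, Y)), Y))) = Add(4, Mul(-1, Add(Add(Pow(Y, 2), Pow(Y, 2)), Y))) = Add(4, Mul(-1, Add(Mul(2, Pow(Y, 2)), Y))) = Add(4, Mul(-1, Add(Y, Mul(2, Pow(Y, 2))))) = Add(4, Add(Mul(-1, Y), Mul(-2, Pow(Y, 2)))) = Add(4, Mul(-1, Y), Mul(-2, Pow(Y, 2))))
Mul(13, Mul(Add(Function('B')(E), -243), Add(Function('t')(9), b))) = Mul(13, Mul(Add(-3, -243), Add(Add(4, Mul(-1, 9), Mul(-2, Pow(9, 2))), -43))) = Mul(13, Mul(-246, Add(Add(4, -9, Mul(-2, 81)), -43))) = Mul(13, Mul(-246, Add(Add(4, -9, -162), -43))) = Mul(13, Mul(-246, Add(-167, -43))) = Mul(13, Mul(-246, -210)) = Mul(13, 51660) = 671580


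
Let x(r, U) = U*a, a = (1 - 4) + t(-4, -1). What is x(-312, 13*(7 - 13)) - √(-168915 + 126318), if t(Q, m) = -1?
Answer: 312 - 3*I*√4733 ≈ 312.0 - 206.39*I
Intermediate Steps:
a = -4 (a = (1 - 4) - 1 = -3 - 1 = -4)
x(r, U) = -4*U (x(r, U) = U*(-4) = -4*U)
x(-312, 13*(7 - 13)) - √(-168915 + 126318) = -52*(7 - 13) - √(-168915 + 126318) = -52*(-6) - √(-42597) = -4*(-78) - 3*I*√4733 = 312 - 3*I*√4733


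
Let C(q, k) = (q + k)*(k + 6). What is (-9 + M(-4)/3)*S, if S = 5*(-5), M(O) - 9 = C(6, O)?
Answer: 350/3 ≈ 116.67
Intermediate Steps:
C(q, k) = (6 + k)*(k + q) (C(q, k) = (k + q)*(6 + k) = (6 + k)*(k + q))
M(O) = 45 + O² + 12*O (M(O) = 9 + (O² + 6*O + 6*6 + O*6) = 9 + (O² + 6*O + 36 + 6*O) = 9 + (36 + O² + 12*O) = 45 + O² + 12*O)
S = -25
(-9 + M(-4)/3)*S = (-9 + (45 + (-4)² + 12*(-4))/3)*(-25) = (-9 + (45 + 16 - 48)*(⅓))*(-25) = (-9 + 13*(⅓))*(-25) = (-9 + 13/3)*(-25) = -14/3*(-25) = 350/3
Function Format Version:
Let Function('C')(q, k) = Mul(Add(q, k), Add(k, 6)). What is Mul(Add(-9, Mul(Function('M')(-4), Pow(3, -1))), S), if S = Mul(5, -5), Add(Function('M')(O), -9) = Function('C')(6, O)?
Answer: Rational(350, 3) ≈ 116.67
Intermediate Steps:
Function('C')(q, k) = Mul(Add(6, k), Add(k, q)) (Function('C')(q, k) = Mul(Add(k, q), Add(6, k)) = Mul(Add(6, k), Add(k, q)))
Function('M')(O) = Add(45, Pow(O, 2), Mul(12, O)) (Function('M')(O) = Add(9, Add(Pow(O, 2), Mul(6, O), Mul(6, 6), Mul(O, 6))) = Add(9, Add(Pow(O, 2), Mul(6, O), 36, Mul(6, O))) = Add(9, Add(36, Pow(O, 2), Mul(12, O))) = Add(45, Pow(O, 2), Mul(12, O)))
S = -25
Mul(Add(-9, Mul(Function('M')(-4), Pow(3, -1))), S) = Mul(Add(-9, Mul(Add(45, Pow(-4, 2), Mul(12, -4)), Pow(3, -1))), -25) = Mul(Add(-9, Mul(Add(45, 16, -48), Rational(1, 3))), -25) = Mul(Add(-9, Mul(13, Rational(1, 3))), -25) = Mul(Add(-9, Rational(13, 3)), -25) = Mul(Rational(-14, 3), -25) = Rational(350, 3)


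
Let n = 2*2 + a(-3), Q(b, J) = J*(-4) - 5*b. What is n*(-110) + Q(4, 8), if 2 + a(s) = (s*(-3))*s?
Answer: 2698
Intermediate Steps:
a(s) = -2 - 3*s² (a(s) = -2 + (s*(-3))*s = -2 + (-3*s)*s = -2 - 3*s²)
Q(b, J) = -5*b - 4*J (Q(b, J) = -4*J - 5*b = -5*b - 4*J)
n = -25 (n = 2*2 + (-2 - 3*(-3)²) = 4 + (-2 - 3*9) = 4 + (-2 - 27) = 4 - 29 = -25)
n*(-110) + Q(4, 8) = -25*(-110) + (-5*4 - 4*8) = 2750 + (-20 - 32) = 2750 - 52 = 2698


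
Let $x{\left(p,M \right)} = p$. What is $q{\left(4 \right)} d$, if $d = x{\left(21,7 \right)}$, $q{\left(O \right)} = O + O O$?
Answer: $420$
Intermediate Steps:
$q{\left(O \right)} = O + O^{2}$
$d = 21$
$q{\left(4 \right)} d = 4 \left(1 + 4\right) 21 = 4 \cdot 5 \cdot 21 = 20 \cdot 21 = 420$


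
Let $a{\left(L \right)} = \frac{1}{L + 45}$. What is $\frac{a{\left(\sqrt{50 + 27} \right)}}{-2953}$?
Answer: $- \frac{45}{5752444} + \frac{\sqrt{77}}{5752444} \approx -6.2973 \cdot 10^{-6}$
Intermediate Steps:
$a{\left(L \right)} = \frac{1}{45 + L}$
$\frac{a{\left(\sqrt{50 + 27} \right)}}{-2953} = \frac{1}{\left(45 + \sqrt{50 + 27}\right) \left(-2953\right)} = \frac{1}{45 + \sqrt{77}} \left(- \frac{1}{2953}\right) = - \frac{1}{2953 \left(45 + \sqrt{77}\right)}$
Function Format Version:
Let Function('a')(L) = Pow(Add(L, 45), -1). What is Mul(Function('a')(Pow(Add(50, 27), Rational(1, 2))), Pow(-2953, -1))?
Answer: Add(Rational(-45, 5752444), Mul(Rational(1, 5752444), Pow(77, Rational(1, 2)))) ≈ -6.2973e-6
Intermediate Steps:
Function('a')(L) = Pow(Add(45, L), -1)
Mul(Function('a')(Pow(Add(50, 27), Rational(1, 2))), Pow(-2953, -1)) = Mul(Pow(Add(45, Pow(Add(50, 27), Rational(1, 2))), -1), Pow(-2953, -1)) = Mul(Pow(Add(45, Pow(77, Rational(1, 2))), -1), Rational(-1, 2953)) = Mul(Rational(-1, 2953), Pow(Add(45, Pow(77, Rational(1, 2))), -1))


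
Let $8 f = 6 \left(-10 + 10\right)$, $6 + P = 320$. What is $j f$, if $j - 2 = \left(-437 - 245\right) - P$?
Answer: $0$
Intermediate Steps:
$P = 314$ ($P = -6 + 320 = 314$)
$j = -994$ ($j = 2 - 996 = -994$)
$f = 0$ ($f = \frac{6 \left(-10 + 10\right)}{8} = \frac{6 \cdot 0}{8} = \frac{1}{8} \cdot 0 = 0$)
$j f = \left(-994\right) 0 = 0$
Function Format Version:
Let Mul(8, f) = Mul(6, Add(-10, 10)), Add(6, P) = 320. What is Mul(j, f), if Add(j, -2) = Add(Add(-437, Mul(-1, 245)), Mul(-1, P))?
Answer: 0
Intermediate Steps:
P = 314 (P = Add(-6, 320) = 314)
j = -994 (j = Add(2, Add(Add(-437, Mul(-1, 245)), Mul(-1, 314))) = Add(2, Add(Add(-437, -245), -314)) = Add(2, Add(-682, -314)) = Add(2, -996) = -994)
f = 0 (f = Mul(Rational(1, 8), Mul(6, Add(-10, 10))) = Mul(Rational(1, 8), Mul(6, 0)) = Mul(Rational(1, 8), 0) = 0)
Mul(j, f) = Mul(-994, 0) = 0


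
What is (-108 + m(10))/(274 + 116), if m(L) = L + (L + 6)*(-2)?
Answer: -⅓ ≈ -0.33333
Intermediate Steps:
m(L) = -12 - L (m(L) = L + (6 + L)*(-2) = L + (-12 - 2*L) = -12 - L)
(-108 + m(10))/(274 + 116) = (-108 + (-12 - 1*10))/(274 + 116) = (-108 + (-12 - 10))/390 = (-108 - 22)*(1/390) = -130*1/390 = -⅓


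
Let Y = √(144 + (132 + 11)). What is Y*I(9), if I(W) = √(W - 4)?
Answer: √1435 ≈ 37.881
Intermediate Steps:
I(W) = √(-4 + W)
Y = √287 (Y = √(144 + 143) = √287 ≈ 16.941)
Y*I(9) = √287*√(-4 + 9) = √287*√5 = √1435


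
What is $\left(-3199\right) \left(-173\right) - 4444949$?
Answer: $-3891522$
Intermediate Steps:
$\left(-3199\right) \left(-173\right) - 4444949 = 553427 - 4444949 = -3891522$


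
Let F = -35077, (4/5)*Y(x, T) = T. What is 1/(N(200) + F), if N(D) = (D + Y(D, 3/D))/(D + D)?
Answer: -64000/2244895997 ≈ -2.8509e-5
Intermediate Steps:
Y(x, T) = 5*T/4
N(D) = (D + 15/(4*D))/(2*D) (N(D) = (D + 5*(3/D)/4)/(D + D) = (D + 15/(4*D))/((2*D)) = (D + 15/(4*D))*(1/(2*D)) = (D + 15/(4*D))/(2*D))
1/(N(200) + F) = 1/((½ + (15/8)/200²) - 35077) = 1/((½ + (15/8)*(1/40000)) - 35077) = 1/((½ + 3/64000) - 35077) = 1/(32003/64000 - 35077) = 1/(-2244895997/64000) = -64000/2244895997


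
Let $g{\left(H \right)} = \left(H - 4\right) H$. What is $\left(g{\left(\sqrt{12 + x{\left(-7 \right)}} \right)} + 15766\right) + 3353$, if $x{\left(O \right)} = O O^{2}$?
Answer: $18788 - 4 i \sqrt{331} \approx 18788.0 - 72.774 i$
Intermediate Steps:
$x{\left(O \right)} = O^{3}$
$g{\left(H \right)} = H \left(-4 + H\right)$ ($g{\left(H \right)} = \left(-4 + H\right) H = H \left(-4 + H\right)$)
$\left(g{\left(\sqrt{12 + x{\left(-7 \right)}} \right)} + 15766\right) + 3353 = \left(\sqrt{12 + \left(-7\right)^{3}} \left(-4 + \sqrt{12 + \left(-7\right)^{3}}\right) + 15766\right) + 3353 = \left(\sqrt{12 - 343} \left(-4 + \sqrt{12 - 343}\right) + 15766\right) + 3353 = \left(\sqrt{-331} \left(-4 + \sqrt{-331}\right) + 15766\right) + 3353 = \left(i \sqrt{331} \left(-4 + i \sqrt{331}\right) + 15766\right) + 3353 = \left(15766 + i \sqrt{331} \left(-4 + i \sqrt{331}\right)\right) + 3353 = 19119 + i \sqrt{331} \left(-4 + i \sqrt{331}\right)$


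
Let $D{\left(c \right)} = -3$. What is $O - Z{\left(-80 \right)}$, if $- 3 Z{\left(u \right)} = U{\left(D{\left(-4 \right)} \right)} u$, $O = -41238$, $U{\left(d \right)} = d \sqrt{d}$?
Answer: $-41238 + 80 i \sqrt{3} \approx -41238.0 + 138.56 i$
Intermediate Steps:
$U{\left(d \right)} = d^{\frac{3}{2}}$
$Z{\left(u \right)} = i u \sqrt{3}$ ($Z{\left(u \right)} = - \frac{\left(-3\right)^{\frac{3}{2}} u}{3} = - \frac{- 3 i \sqrt{3} u}{3} = - \frac{\left(-3\right) i u \sqrt{3}}{3} = i u \sqrt{3}$)
$O - Z{\left(-80 \right)} = -41238 - i \left(-80\right) \sqrt{3} = -41238 - - 80 i \sqrt{3} = -41238 + 80 i \sqrt{3}$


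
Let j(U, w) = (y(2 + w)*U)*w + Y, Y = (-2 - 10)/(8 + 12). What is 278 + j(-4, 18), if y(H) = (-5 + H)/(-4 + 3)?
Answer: 6787/5 ≈ 1357.4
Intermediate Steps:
y(H) = 5 - H (y(H) = (-5 + H)/(-1) = (-5 + H)*(-1) = 5 - H)
Y = -⅗ (Y = -12/20 = -12*1/20 = -⅗ ≈ -0.60000)
j(U, w) = -⅗ + U*w*(3 - w) (j(U, w) = ((5 - (2 + w))*U)*w - ⅗ = ((5 + (-2 - w))*U)*w - ⅗ = ((3 - w)*U)*w - ⅗ = (U*(3 - w))*w - ⅗ = U*w*(3 - w) - ⅗ = -⅗ + U*w*(3 - w))
278 + j(-4, 18) = 278 + (-⅗ - 1*(-4)*18*(-3 + 18)) = 278 + (-⅗ - 1*(-4)*18*15) = 278 + (-⅗ + 1080) = 278 + 5397/5 = 6787/5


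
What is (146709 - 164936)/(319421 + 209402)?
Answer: -18227/528823 ≈ -0.034467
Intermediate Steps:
(146709 - 164936)/(319421 + 209402) = -18227/528823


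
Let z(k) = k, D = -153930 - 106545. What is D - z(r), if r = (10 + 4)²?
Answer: -260671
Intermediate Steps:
r = 196 (r = 14² = 196)
D = -260475
D - z(r) = -260475 - 1*196 = -260475 - 196 = -260671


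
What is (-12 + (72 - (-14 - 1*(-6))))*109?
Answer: 7412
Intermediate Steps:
(-12 + (72 - (-14 - 1*(-6))))*109 = (-12 + (72 - (-14 + 6)))*109 = (-12 + (72 - 1*(-8)))*109 = (-12 + (72 + 8))*109 = (-12 + 80)*109 = 68*109 = 7412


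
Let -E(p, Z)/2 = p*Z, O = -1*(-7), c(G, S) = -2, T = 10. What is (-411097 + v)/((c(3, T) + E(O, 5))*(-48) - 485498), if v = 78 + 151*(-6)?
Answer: 411925/482042 ≈ 0.85454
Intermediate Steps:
v = -828 (v = 78 - 906 = -828)
O = 7
E(p, Z) = -2*Z*p (E(p, Z) = -2*p*Z = -2*Z*p)
(-411097 + v)/((c(3, T) + E(O, 5))*(-48) - 485498) = (-411097 - 828)/((-2 - 2*5*7)*(-48) - 485498) = -411925/((-2 - 70)*(-48) - 485498) = -411925/(-72*(-48) - 485498) = -411925/(3456 - 485498) = -411925/(-482042) = -411925*(-1/482042) = 411925/482042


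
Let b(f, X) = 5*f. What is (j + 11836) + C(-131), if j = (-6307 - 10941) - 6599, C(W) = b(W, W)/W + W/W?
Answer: -12005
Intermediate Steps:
C(W) = 6 (C(W) = (5*W)/W + W/W = 5 + 1 = 6)
j = -23847 (j = -17248 - 6599 = -23847)
(j + 11836) + C(-131) = (-23847 + 11836) + 6 = -12011 + 6 = -12005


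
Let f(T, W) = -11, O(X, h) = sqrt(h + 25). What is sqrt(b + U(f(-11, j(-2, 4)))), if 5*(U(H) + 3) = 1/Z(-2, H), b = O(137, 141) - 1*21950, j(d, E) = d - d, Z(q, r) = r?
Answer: sqrt(-66407880 + 3025*sqrt(166))/55 ≈ 148.12*I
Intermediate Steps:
j(d, E) = 0
O(X, h) = sqrt(25 + h)
b = -21950 + sqrt(166) (b = sqrt(25 + 141) - 1*21950 = sqrt(166) - 21950 = -21950 + sqrt(166) ≈ -21937.)
U(H) = -3 + 1/(5*H)
sqrt(b + U(f(-11, j(-2, 4)))) = sqrt((-21950 + sqrt(166)) + (-3 + (1/5)/(-11))) = sqrt((-21950 + sqrt(166)) + (-3 + (1/5)*(-1/11))) = sqrt((-21950 + sqrt(166)) + (-3 - 1/55)) = sqrt((-21950 + sqrt(166)) - 166/55) = sqrt(-1207416/55 + sqrt(166))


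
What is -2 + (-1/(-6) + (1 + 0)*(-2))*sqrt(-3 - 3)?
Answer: -2 - 11*I*sqrt(6)/6 ≈ -2.0 - 4.4907*I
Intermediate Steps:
-2 + (-1/(-6) + (1 + 0)*(-2))*sqrt(-3 - 3) = -2 + (-1*(-1/6) + 1*(-2))*sqrt(-6) = -2 + (1/6 - 2)*(I*sqrt(6)) = -2 - 11*I*sqrt(6)/6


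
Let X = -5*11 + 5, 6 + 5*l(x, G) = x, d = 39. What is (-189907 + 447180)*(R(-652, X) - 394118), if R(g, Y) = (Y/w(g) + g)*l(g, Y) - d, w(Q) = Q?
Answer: -64656968428156/815 ≈ -7.9334e+10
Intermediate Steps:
l(x, G) = -6/5 + x/5
X = -50 (X = -55 + 5 = -50)
R(g, Y) = -39 + (-6/5 + g/5)*(g + Y/g) (R(g, Y) = (Y/g + g)*(-6/5 + g/5) - 1*39 = (g + Y/g)*(-6/5 + g/5) - 39 = (-6/5 + g/5)*(g + Y/g) - 39 = -39 + (-6/5 + g/5)*(g + Y/g))
(-189907 + 447180)*(R(-652, X) - 394118) = (-189907 + 447180)*((⅕)*(-50*(-6 - 652) - 652*(-195 - 652*(-6 - 652)))/(-652) - 394118) = 257273*((⅕)*(-1/652)*(-50*(-658) - 652*(-195 - 652*(-658))) - 394118) = 257273*((⅕)*(-1/652)*(32900 - 652*(-195 + 429016)) - 394118) = 257273*((⅕)*(-1/652)*(32900 - 652*428821) - 394118) = 257273*((⅕)*(-1/652)*(32900 - 279591292) - 394118) = 257273*((⅕)*(-1/652)*(-279558392) - 394118) = 257273*(69889598/815 - 394118) = 257273*(-251316572/815) = -64656968428156/815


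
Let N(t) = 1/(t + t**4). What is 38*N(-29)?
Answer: 19/353626 ≈ 5.3729e-5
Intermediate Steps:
38*N(-29) = 38/(-29 + (-29)**4) = 38/(-29 + 707281) = 38/707252 = 38*(1/707252) = 19/353626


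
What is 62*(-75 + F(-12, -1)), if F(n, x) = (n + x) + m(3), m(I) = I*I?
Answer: -4898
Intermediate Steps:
m(I) = I²
F(n, x) = 9 + n + x (F(n, x) = (n + x) + 3² = (n + x) + 9 = 9 + n + x)
62*(-75 + F(-12, -1)) = 62*(-75 + (9 - 12 - 1)) = 62*(-75 - 4) = 62*(-79) = -4898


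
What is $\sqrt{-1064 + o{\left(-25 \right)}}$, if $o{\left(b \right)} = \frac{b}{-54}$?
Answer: $\frac{i \sqrt{344586}}{18} \approx 32.612 i$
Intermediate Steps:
$o{\left(b \right)} = - \frac{b}{54}$ ($o{\left(b \right)} = b \left(- \frac{1}{54}\right) = - \frac{b}{54}$)
$\sqrt{-1064 + o{\left(-25 \right)}} = \sqrt{-1064 - - \frac{25}{54}} = \sqrt{-1064 + \frac{25}{54}} = \sqrt{- \frac{57431}{54}} = \frac{i \sqrt{344586}}{18}$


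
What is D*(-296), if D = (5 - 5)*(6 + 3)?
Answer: 0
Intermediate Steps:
D = 0 (D = 0*9 = 0)
D*(-296) = 0*(-296) = 0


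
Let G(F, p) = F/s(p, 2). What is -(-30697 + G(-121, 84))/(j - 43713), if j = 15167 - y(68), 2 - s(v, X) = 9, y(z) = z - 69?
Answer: -71586/66605 ≈ -1.0748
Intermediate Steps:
y(z) = -69 + z
s(v, X) = -7 (s(v, X) = 2 - 1*9 = 2 - 9 = -7)
G(F, p) = -F/7 (G(F, p) = F/(-7) = F*(-⅐) = -F/7)
j = 15168 (j = 15167 - (-69 + 68) = 15167 - 1*(-1) = 15167 + 1 = 15168)
-(-30697 + G(-121, 84))/(j - 43713) = -(-30697 - ⅐*(-121))/(15168 - 43713) = -(-30697 + 121/7)/(-28545) = -(-214758)*(-1)/(7*28545) = -1*71586/66605 = -71586/66605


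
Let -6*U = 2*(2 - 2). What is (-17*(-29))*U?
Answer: 0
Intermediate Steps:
U = 0 (U = -(2 - 2)/3 = -0/3 = -⅙*0 = 0)
(-17*(-29))*U = -17*(-29)*0 = 493*0 = 0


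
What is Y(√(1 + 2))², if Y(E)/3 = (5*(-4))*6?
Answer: 129600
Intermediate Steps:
Y(E) = -360 (Y(E) = 3*((5*(-4))*6) = 3*(-20*6) = 3*(-120) = -360)
Y(√(1 + 2))² = (-360)² = 129600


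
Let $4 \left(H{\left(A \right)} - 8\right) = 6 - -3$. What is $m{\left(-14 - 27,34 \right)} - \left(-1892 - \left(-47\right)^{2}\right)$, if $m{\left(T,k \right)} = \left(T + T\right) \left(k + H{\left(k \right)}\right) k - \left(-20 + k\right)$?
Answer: $-119282$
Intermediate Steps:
$H{\left(A \right)} = \frac{41}{4}$ ($H{\left(A \right)} = 8 + \frac{6 - -3}{4} = 8 + \frac{6 + 3}{4} = 8 + \frac{1}{4} \cdot 9 = 8 + \frac{9}{4} = \frac{41}{4}$)
$m{\left(T,k \right)} = 20 - k + 2 T k \left(\frac{41}{4} + k\right)$ ($m{\left(T,k \right)} = \left(T + T\right) \left(k + \frac{41}{4}\right) k - \left(-20 + k\right) = 2 T \left(\frac{41}{4} + k\right) k - \left(-20 + k\right) = 2 T k \left(\frac{41}{4} + k\right) - \left(-20 + k\right) = 20 - k + 2 T k \left(\frac{41}{4} + k\right)$)
$m{\left(-14 - 27,34 \right)} - \left(-1892 - \left(-47\right)^{2}\right) = \left(20 - 34 + 2 \left(-14 - 27\right) 34^{2} + \frac{41}{2} \left(-14 - 27\right) 34\right) - \left(-1892 - \left(-47\right)^{2}\right) = \left(20 - 34 + 2 \left(-14 - 27\right) 1156 + \frac{41}{2} \left(-14 - 27\right) 34\right) - \left(-1892 - 2209\right) = \left(20 - 34 + 2 \left(-41\right) 1156 + \frac{41}{2} \left(-41\right) 34\right) - \left(-1892 - 2209\right) = \left(20 - 34 - 94792 - 28577\right) - -4101 = -123383 + 4101 = -119282$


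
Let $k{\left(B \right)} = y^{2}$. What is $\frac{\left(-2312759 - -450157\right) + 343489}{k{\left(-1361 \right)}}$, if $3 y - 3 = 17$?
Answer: $- \frac{13672017}{400} \approx -34180.0$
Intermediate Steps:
$y = \frac{20}{3}$ ($y = 1 + \frac{1}{3} \cdot 17 = 1 + \frac{17}{3} = \frac{20}{3} \approx 6.6667$)
$k{\left(B \right)} = \frac{400}{9}$ ($k{\left(B \right)} = \left(\frac{20}{3}\right)^{2} = \frac{400}{9}$)
$\frac{\left(-2312759 - -450157\right) + 343489}{k{\left(-1361 \right)}} = \frac{\left(-2312759 - -450157\right) + 343489}{\frac{400}{9}} = \left(\left(-2312759 + 450157\right) + 343489\right) \frac{9}{400} = \left(-1862602 + 343489\right) \frac{9}{400} = \left(-1519113\right) \frac{9}{400} = - \frac{13672017}{400}$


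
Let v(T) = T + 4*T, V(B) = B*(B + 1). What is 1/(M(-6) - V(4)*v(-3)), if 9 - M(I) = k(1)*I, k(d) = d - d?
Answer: 1/309 ≈ 0.0032362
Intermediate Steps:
k(d) = 0
V(B) = B*(1 + B)
v(T) = 5*T
M(I) = 9 (M(I) = 9 - 0*I = 9 - 1*0 = 9 + 0 = 9)
1/(M(-6) - V(4)*v(-3)) = 1/(9 - 4*(1 + 4)*5*(-3)) = 1/(9 - 4*5*(-15)) = 1/(9 - 20*(-15)) = 1/(9 - 1*(-300)) = 1/(9 + 300) = 1/309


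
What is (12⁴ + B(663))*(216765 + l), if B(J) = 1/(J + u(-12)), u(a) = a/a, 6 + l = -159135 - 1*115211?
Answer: -792898414835/664 ≈ -1.1941e+9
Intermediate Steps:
l = -274352 (l = -6 + (-159135 - 1*115211) = -6 + (-159135 - 115211) = -6 - 274346 = -274352)
u(a) = 1
B(J) = 1/(1 + J) (B(J) = 1/(J + 1) = 1/(1 + J))
(12⁴ + B(663))*(216765 + l) = (12⁴ + 1/(1 + 663))*(216765 - 274352) = (20736 + 1/664)*(-57587) = (13768705/664)*(-57587) = -792898414835/664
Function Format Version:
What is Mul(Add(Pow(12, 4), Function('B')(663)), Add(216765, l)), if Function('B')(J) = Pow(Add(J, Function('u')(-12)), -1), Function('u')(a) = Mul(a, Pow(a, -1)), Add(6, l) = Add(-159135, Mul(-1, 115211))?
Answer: Rational(-792898414835, 664) ≈ -1.1941e+9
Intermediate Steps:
l = -274352 (l = Add(-6, Add(-159135, Mul(-1, 115211))) = Add(-6, Add(-159135, -115211)) = Add(-6, -274346) = -274352)
Function('u')(a) = 1
Function('B')(J) = Pow(Add(1, J), -1) (Function('B')(J) = Pow(Add(J, 1), -1) = Pow(Add(1, J), -1))
Mul(Add(Pow(12, 4), Function('B')(663)), Add(216765, l)) = Mul(Add(Pow(12, 4), Pow(Add(1, 663), -1)), Add(216765, -274352)) = Mul(Add(20736, Pow(664, -1)), -57587) = Mul(Add(20736, Rational(1, 664)), -57587) = Mul(Rational(13768705, 664), -57587) = Rational(-792898414835, 664)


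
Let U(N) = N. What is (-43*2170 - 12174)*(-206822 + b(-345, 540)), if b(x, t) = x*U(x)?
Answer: 9261178748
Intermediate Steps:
b(x, t) = x**2 (b(x, t) = x*x = x**2)
(-43*2170 - 12174)*(-206822 + b(-345, 540)) = (-43*2170 - 12174)*(-206822 + (-345)**2) = (-93310 - 12174)*(-206822 + 119025) = -105484*(-87797) = 9261178748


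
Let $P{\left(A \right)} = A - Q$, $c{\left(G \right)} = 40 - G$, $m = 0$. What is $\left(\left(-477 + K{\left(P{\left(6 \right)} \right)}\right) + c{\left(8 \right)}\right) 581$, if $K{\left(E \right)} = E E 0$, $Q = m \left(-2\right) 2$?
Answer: $-258545$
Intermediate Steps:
$Q = 0$ ($Q = 0 \left(-2\right) 2 = 0 \cdot 2 = 0$)
$P{\left(A \right)} = A$ ($P{\left(A \right)} = A - 0 = A + 0 = A$)
$K{\left(E \right)} = 0$ ($K{\left(E \right)} = E^{2} \cdot 0 = 0$)
$\left(\left(-477 + K{\left(P{\left(6 \right)} \right)}\right) + c{\left(8 \right)}\right) 581 = \left(\left(-477 + 0\right) + \left(40 - 8\right)\right) 581 = \left(-477 + \left(40 - 8\right)\right) 581 = \left(-477 + 32\right) 581 = \left(-445\right) 581 = -258545$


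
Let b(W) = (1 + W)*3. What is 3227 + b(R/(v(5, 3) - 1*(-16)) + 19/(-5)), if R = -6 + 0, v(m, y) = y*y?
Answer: 80447/25 ≈ 3217.9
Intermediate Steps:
v(m, y) = y²
R = -6
b(W) = 3 + 3*W
3227 + b(R/(v(5, 3) - 1*(-16)) + 19/(-5)) = 3227 + (3 + 3*(-6/(3² - 1*(-16)) + 19/(-5))) = 3227 + (3 + 3*(-6/(9 + 16) + 19*(-⅕))) = 3227 + (3 + 3*(-6/25 - 19/5)) = 3227 + (3 + 3*(-101/25)) = 3227 + (3 - 303/25) = 3227 - 228/25 = 80447/25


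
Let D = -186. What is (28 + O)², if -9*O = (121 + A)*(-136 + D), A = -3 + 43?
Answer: 2713784836/81 ≈ 3.3504e+7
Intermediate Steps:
A = 40
O = 51842/9 (O = -(121 + 40)*(-136 - 186)/9 = -161*(-322)/9 = -⅑*(-51842) = 51842/9 ≈ 5760.2)
(28 + O)² = (28 + 51842/9)² = (52094/9)² = 2713784836/81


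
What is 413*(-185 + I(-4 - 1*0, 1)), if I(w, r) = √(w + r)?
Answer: -76405 + 413*I*√3 ≈ -76405.0 + 715.34*I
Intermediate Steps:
I(w, r) = √(r + w)
413*(-185 + I(-4 - 1*0, 1)) = 413*(-185 + √(1 + (-4 - 1*0))) = 413*(-185 + √(1 + (-4 + 0))) = 413*(-185 + √(1 - 4)) = 413*(-185 + √(-3)) = 413*(-185 + I*√3) = -76405 + 413*I*√3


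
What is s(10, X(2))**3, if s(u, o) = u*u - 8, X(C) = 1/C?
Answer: 778688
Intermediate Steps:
s(u, o) = -8 + u**2 (s(u, o) = u**2 - 8 = -8 + u**2)
s(10, X(2))**3 = (-8 + 10**2)**3 = (-8 + 100)**3 = 92**3 = 778688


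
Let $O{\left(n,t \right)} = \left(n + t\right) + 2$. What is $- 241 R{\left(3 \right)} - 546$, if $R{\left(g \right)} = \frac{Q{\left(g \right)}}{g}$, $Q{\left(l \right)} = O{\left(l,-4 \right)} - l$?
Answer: $- \frac{1156}{3} \approx -385.33$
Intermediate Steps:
$O{\left(n,t \right)} = 2 + n + t$
$Q{\left(l \right)} = -2$ ($Q{\left(l \right)} = \left(2 + l - 4\right) - l = \left(-2 + l\right) - l = -2$)
$R{\left(g \right)} = - \frac{2}{g}$
$- 241 R{\left(3 \right)} - 546 = - 241 \left(- \frac{2}{3}\right) - 546 = - 241 \left(\left(-2\right) \frac{1}{3}\right) - 546 = \left(-241\right) \left(- \frac{2}{3}\right) - 546 = \frac{482}{3} - 546 = - \frac{1156}{3}$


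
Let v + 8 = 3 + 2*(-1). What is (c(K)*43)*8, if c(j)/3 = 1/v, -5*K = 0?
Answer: -1032/7 ≈ -147.43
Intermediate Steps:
K = 0 (K = -1/5*0 = 0)
v = -7 (v = -8 + (3 + 2*(-1)) = -8 + (3 - 2) = -8 + 1 = -7)
c(j) = -3/7 (c(j) = 3/(-7) = 3*(-1/7) = -3/7)
(c(K)*43)*8 = -3/7*43*8 = -129/7*8 = -1032/7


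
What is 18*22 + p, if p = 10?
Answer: 406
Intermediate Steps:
18*22 + p = 18*22 + 10 = 396 + 10 = 406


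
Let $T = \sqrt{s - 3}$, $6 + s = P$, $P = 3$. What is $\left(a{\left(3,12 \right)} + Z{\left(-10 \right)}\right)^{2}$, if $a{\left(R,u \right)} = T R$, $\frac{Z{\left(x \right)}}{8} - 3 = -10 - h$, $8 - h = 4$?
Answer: $7690 - 528 i \sqrt{6} \approx 7690.0 - 1293.3 i$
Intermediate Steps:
$h = 4$ ($h = 8 - 4 = 4$)
$s = -3$ ($s = -6 + 3 = -3$)
$T = i \sqrt{6}$ ($T = \sqrt{-3 - 3} = \sqrt{-6} = i \sqrt{6} \approx 2.4495 i$)
$Z{\left(x \right)} = -88$ ($Z{\left(x \right)} = 24 + 8 \left(-10 - 4\right) = 24 + 8 \left(-14\right) = 24 - 112 = -88$)
$a{\left(R,u \right)} = i R \sqrt{6}$ ($a{\left(R,u \right)} = i \sqrt{6} R = i R \sqrt{6}$)
$\left(a{\left(3,12 \right)} + Z{\left(-10 \right)}\right)^{2} = \left(i 3 \sqrt{6} - 88\right)^{2} = \left(3 i \sqrt{6} - 88\right)^{2} = \left(-88 + 3 i \sqrt{6}\right)^{2}$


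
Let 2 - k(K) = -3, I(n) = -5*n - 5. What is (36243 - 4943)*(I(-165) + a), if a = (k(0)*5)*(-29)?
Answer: 2973500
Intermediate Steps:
I(n) = -5 - 5*n
k(K) = 5 (k(K) = 2 - 1*(-3) = 2 + 3 = 5)
a = -725 (a = (5*5)*(-29) = 25*(-29) = -725)
(36243 - 4943)*(I(-165) + a) = (36243 - 4943)*((-5 - 5*(-165)) - 725) = 31300*((-5 + 825) - 725) = 31300*(820 - 725) = 31300*95 = 2973500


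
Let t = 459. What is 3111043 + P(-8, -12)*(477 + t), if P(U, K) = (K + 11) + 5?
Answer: 3114787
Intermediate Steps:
P(U, K) = 16 + K (P(U, K) = (11 + K) + 5 = 16 + K)
3111043 + P(-8, -12)*(477 + t) = 3111043 + (16 - 12)*(477 + 459) = 3111043 + 4*936 = 3111043 + 3744 = 3114787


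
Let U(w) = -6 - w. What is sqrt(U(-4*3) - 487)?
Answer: I*sqrt(481) ≈ 21.932*I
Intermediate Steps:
sqrt(U(-4*3) - 487) = sqrt((-6 - (-4)*3) - 487) = sqrt((-6 - 1*(-12)) - 487) = sqrt((-6 + 12) - 487) = sqrt(6 - 487) = sqrt(-481) = I*sqrt(481)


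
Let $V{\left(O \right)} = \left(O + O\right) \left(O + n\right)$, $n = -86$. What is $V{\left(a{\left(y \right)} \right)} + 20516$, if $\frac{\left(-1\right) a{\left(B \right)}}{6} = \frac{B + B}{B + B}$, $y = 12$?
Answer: $21620$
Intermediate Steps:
$a{\left(B \right)} = -6$ ($a{\left(B \right)} = - 6 \frac{B + B}{B + B} = - 6 \frac{2 B}{2 B} = - 6 \cdot 2 B \frac{1}{2 B} = \left(-6\right) 1 = -6$)
$V{\left(O \right)} = 2 O \left(-86 + O\right)$ ($V{\left(O \right)} = \left(O + O\right) \left(O - 86\right) = 2 O \left(-86 + O\right)$)
$V{\left(a{\left(y \right)} \right)} + 20516 = 2 \left(-6\right) \left(-86 - 6\right) + 20516 = 2 \left(-6\right) \left(-92\right) + 20516 = 1104 + 20516 = 21620$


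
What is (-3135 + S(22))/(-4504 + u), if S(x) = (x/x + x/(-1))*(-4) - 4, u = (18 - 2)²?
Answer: 3055/4248 ≈ 0.71916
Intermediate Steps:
u = 256 (u = 16² = 256)
S(x) = -8 + 4*x (S(x) = (1 + x*(-1))*(-4) - 4 = (1 - x)*(-4) - 4 = (-4 + 4*x) - 4 = -8 + 4*x)
(-3135 + S(22))/(-4504 + u) = (-3135 + (-8 + 4*22))/(-4504 + 256) = (-3135 + (-8 + 88))/(-4248) = (-3135 + 80)*(-1/4248) = -3055*(-1/4248) = 3055/4248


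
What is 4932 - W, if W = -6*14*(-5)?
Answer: 4512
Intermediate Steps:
W = 420 (W = -84*(-5) = 420)
4932 - W = 4932 - 1*420 = 4932 - 420 = 4512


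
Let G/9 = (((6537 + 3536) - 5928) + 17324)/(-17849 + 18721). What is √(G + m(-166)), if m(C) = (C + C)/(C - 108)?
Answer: √794914322114/59732 ≈ 14.926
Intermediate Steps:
G = 193221/872 (G = 9*((((6537 + 3536) - 5928) + 17324)/(-17849 + 18721)) = 9*(((10073 - 5928) + 17324)/872) = 9*((4145 + 17324)*(1/872)) = 9*(21469*(1/872)) = 9*(21469/872) = 193221/872 ≈ 221.58)
m(C) = 2*C/(-108 + C) (m(C) = (2*C)/(-108 + C) = 2*C/(-108 + C))
√(G + m(-166)) = √(193221/872 + 2*(-166)/(-108 - 166)) = √(193221/872 + 2*(-166)/(-274)) = √(193221/872 + 2*(-166)*(-1/274)) = √(193221/872 + 166/137) = √(26616029/119464) = √794914322114/59732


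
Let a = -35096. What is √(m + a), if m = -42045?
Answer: I*√77141 ≈ 277.74*I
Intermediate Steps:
√(m + a) = √(-42045 - 35096) = √(-77141) = I*√77141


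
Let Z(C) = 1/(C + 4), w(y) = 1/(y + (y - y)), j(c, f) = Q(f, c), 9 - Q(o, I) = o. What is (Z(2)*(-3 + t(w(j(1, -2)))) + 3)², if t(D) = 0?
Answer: 25/4 ≈ 6.2500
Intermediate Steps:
Q(o, I) = 9 - o
j(c, f) = 9 - f
w(y) = 1/y (w(y) = 1/(y + 0) = 1/y)
Z(C) = 1/(4 + C)
(Z(2)*(-3 + t(w(j(1, -2)))) + 3)² = ((-3 + 0)/(4 + 2) + 3)² = (-3/6 + 3)² = ((⅙)*(-3) + 3)² = (-½ + 3)² = (5/2)² = 25/4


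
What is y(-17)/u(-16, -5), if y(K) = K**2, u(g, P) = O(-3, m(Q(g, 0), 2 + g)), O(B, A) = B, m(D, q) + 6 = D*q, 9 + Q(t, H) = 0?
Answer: -289/3 ≈ -96.333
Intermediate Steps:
Q(t, H) = -9 (Q(t, H) = -9 + 0 = -9)
m(D, q) = -6 + D*q
u(g, P) = -3
y(-17)/u(-16, -5) = (-17)**2/(-3) = 289*(-1/3) = -289/3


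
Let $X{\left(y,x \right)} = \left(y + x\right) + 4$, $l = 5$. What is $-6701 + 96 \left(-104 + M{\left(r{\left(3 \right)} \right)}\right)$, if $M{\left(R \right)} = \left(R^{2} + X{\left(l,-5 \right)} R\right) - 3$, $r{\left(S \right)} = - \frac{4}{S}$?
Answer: $- \frac{51943}{3} \approx -17314.0$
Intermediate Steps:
$X{\left(y,x \right)} = 4 + x + y$ ($X{\left(y,x \right)} = \left(x + y\right) + 4 = 4 + x + y$)
$M{\left(R \right)} = -3 + R^{2} + 4 R$ ($M{\left(R \right)} = \left(R^{2} + \left(4 - 5 + 5\right) R\right) - 3 = \left(R^{2} + 4 R\right) - 3 = -3 + R^{2} + 4 R$)
$-6701 + 96 \left(-104 + M{\left(r{\left(3 \right)} \right)}\right) = -6701 + 96 \left(-104 + \left(-3 + \left(- \frac{4}{3}\right)^{2} + 4 \left(- \frac{4}{3}\right)\right)\right) = -6701 + 96 \left(-104 - \frac{59}{9}\right) = -6701 + 96 \left(- \frac{995}{9}\right) = -6701 - \frac{31840}{3} = - \frac{51943}{3}$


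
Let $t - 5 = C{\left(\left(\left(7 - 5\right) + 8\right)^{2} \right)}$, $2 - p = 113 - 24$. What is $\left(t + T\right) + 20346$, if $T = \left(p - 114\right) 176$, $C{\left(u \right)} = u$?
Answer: $-14925$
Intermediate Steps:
$p = -87$ ($p = 2 - \left(113 - 24\right) = 2 - 89 = -87$)
$t = 105$ ($t = 5 + \left(\left(7 - 5\right) + 8\right)^{2} = 5 + \left(2 + 8\right)^{2} = 5 + 10^{2} = 5 + 100 = 105$)
$T = -35376$ ($T = \left(-87 - 114\right) 176 = \left(-201\right) 176 = -35376$)
$\left(t + T\right) + 20346 = \left(105 - 35376\right) + 20346 = -35271 + 20346 = -14925$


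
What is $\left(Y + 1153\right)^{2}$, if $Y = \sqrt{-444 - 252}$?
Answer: $1328713 + 4612 i \sqrt{174} \approx 1.3287 \cdot 10^{6} + 60836.0 i$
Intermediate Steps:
$Y = 2 i \sqrt{174}$ ($Y = \sqrt{-696} = 2 i \sqrt{174} \approx 26.382 i$)
$\left(Y + 1153\right)^{2} = \left(2 i \sqrt{174} + 1153\right)^{2} = \left(1153 + 2 i \sqrt{174}\right)^{2}$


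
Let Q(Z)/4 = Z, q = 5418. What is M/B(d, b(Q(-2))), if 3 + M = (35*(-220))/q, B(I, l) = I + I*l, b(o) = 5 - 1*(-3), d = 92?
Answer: -1711/320436 ≈ -0.0053396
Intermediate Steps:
Q(Z) = 4*Z
b(o) = 8 (b(o) = 5 + 3 = 8)
M = -1711/387 (M = -3 + (35*(-220))/5418 = -3 - 7700*1/5418 = -3 - 550/387 = -1711/387 ≈ -4.4212)
M/B(d, b(Q(-2))) = -1711*1/(92*(1 + 8))/387 = -1711/(387*(92*9)) = -1711/387/828 = -1711/387*1/828 = -1711/320436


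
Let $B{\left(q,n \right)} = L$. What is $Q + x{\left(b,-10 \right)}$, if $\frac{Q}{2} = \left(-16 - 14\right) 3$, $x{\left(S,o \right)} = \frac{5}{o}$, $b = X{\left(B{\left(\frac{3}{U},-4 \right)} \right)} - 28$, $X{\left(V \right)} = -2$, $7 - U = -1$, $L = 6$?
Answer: $- \frac{361}{2} \approx -180.5$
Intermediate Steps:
$U = 8$ ($U = 7 - -1 = 7 + 1 = 8$)
$B{\left(q,n \right)} = 6$
$b = -30$ ($b = -2 - 28 = -30$)
$Q = -180$ ($Q = 2 \left(-16 - 14\right) 3 = 2 \left(\left(-30\right) 3\right) = 2 \left(-90\right) = -180$)
$Q + x{\left(b,-10 \right)} = -180 + \frac{5}{-10} = -180 + 5 \left(- \frac{1}{10}\right) = -180 - \frac{1}{2} = - \frac{361}{2}$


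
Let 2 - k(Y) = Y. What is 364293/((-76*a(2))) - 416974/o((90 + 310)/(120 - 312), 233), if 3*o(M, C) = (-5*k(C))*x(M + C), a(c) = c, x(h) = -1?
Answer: -76872757/58520 ≈ -1313.6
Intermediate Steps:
k(Y) = 2 - Y
o(M, C) = 10/3 - 5*C/3 (o(M, C) = (-5*(2 - C)*(-1))/3 = ((-10 + 5*C)*(-1))/3 = (10 - 5*C)/3 = 10/3 - 5*C/3)
364293/((-76*a(2))) - 416974/o((90 + 310)/(120 - 312), 233) = 364293/((-76*2)) - 416974/(10/3 - 5/3*233) = 364293/(-152) - 416974/(10/3 - 1165/3) = 364293*(-1/152) - 416974/(-385) = -364293/152 - 416974*(-1/385) = -364293/152 + 416974/385 = -76872757/58520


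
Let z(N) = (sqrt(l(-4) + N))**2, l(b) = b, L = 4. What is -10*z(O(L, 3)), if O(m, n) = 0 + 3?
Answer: 10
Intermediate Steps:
O(m, n) = 3
z(N) = -4 + N (z(N) = (sqrt(-4 + N))**2 = -4 + N)
-10*z(O(L, 3)) = -10*(-4 + 3) = -10*(-1) = 10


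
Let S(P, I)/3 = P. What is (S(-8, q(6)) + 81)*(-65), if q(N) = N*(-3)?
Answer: -3705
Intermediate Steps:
q(N) = -3*N
S(P, I) = 3*P
(S(-8, q(6)) + 81)*(-65) = (3*(-8) + 81)*(-65) = (-24 + 81)*(-65) = 57*(-65) = -3705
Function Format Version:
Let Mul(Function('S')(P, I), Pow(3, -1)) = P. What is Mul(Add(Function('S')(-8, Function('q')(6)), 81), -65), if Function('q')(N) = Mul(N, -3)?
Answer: -3705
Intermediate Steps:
Function('q')(N) = Mul(-3, N)
Function('S')(P, I) = Mul(3, P)
Mul(Add(Function('S')(-8, Function('q')(6)), 81), -65) = Mul(Add(Mul(3, -8), 81), -65) = Mul(Add(-24, 81), -65) = Mul(57, -65) = -3705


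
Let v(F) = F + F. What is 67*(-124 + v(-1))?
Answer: -8442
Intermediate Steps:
v(F) = 2*F
67*(-124 + v(-1)) = 67*(-124 + 2*(-1)) = 67*(-124 - 2) = 67*(-126) = -8442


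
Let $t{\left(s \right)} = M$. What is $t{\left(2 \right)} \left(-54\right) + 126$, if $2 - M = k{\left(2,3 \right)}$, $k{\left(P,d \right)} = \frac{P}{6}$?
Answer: $36$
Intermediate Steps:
$k{\left(P,d \right)} = \frac{P}{6}$ ($k{\left(P,d \right)} = P \frac{1}{6} = \frac{P}{6}$)
$M = \frac{5}{3}$ ($M = 2 - \frac{1}{6} \cdot 2 = 2 - \frac{1}{3} = \frac{5}{3} \approx 1.6667$)
$t{\left(s \right)} = \frac{5}{3}$
$t{\left(2 \right)} \left(-54\right) + 126 = \frac{5}{3} \left(-54\right) + 126 = -90 + 126 = 36$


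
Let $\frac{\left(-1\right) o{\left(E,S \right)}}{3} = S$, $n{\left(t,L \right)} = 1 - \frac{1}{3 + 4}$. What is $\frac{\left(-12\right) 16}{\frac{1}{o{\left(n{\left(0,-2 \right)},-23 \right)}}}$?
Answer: $-13248$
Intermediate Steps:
$n{\left(t,L \right)} = \frac{6}{7}$ ($n{\left(t,L \right)} = 1 - \frac{1}{7} = \frac{6}{7}$)
$o{\left(E,S \right)} = - 3 S$
$\frac{\left(-12\right) 16}{\frac{1}{o{\left(n{\left(0,-2 \right)},-23 \right)}}} = \frac{\left(-12\right) 16}{\frac{1}{\left(-3\right) \left(-23\right)}} = - \frac{192}{\frac{1}{69}} = - 192 \frac{1}{\frac{1}{69}} = \left(-192\right) 69 = -13248$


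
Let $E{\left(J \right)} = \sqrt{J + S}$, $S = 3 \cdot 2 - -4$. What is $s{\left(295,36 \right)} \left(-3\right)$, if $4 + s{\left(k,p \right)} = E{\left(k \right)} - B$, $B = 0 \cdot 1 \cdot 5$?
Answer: $12 - 3 \sqrt{305} \approx -40.393$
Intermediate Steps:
$S = 10$ ($S = 6 + 4 = 10$)
$B = 0$ ($B = 0 \cdot 5 = 0$)
$E{\left(J \right)} = \sqrt{10 + J}$ ($E{\left(J \right)} = \sqrt{J + 10} = \sqrt{10 + J}$)
$s{\left(k,p \right)} = -4 + \sqrt{10 + k}$ ($s{\left(k,p \right)} = -4 + \left(\sqrt{10 + k} - 0\right) = -4 + \left(\sqrt{10 + k} + 0\right) = -4 + \sqrt{10 + k}$)
$s{\left(295,36 \right)} \left(-3\right) = \left(-4 + \sqrt{10 + 295}\right) \left(-3\right) = \left(-4 + \sqrt{305}\right) \left(-3\right) = 12 - 3 \sqrt{305}$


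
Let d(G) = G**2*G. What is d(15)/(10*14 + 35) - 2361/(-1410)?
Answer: 68959/3290 ≈ 20.960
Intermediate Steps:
d(G) = G**3
d(15)/(10*14 + 35) - 2361/(-1410) = 15**3/(10*14 + 35) - 2361/(-1410) = 3375/(140 + 35) - 2361*(-1/1410) = 3375/175 + 787/470 = 3375*(1/175) + 787/470 = 135/7 + 787/470 = 68959/3290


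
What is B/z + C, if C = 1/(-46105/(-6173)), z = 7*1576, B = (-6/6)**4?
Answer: 68146641/508630360 ≈ 0.13398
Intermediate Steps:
B = 1 (B = (-6*1/6)**4 = (-1)**4 = 1)
z = 11032
C = 6173/46105 (C = 1/(-46105*(-1/6173)) = 1/(46105/6173) = 6173/46105 ≈ 0.13389)
B/z + C = 1/11032 + 6173/46105 = 68146641/508630360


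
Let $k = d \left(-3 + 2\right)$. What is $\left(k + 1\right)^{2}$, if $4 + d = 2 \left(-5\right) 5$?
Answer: $3025$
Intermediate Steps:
$d = -54$ ($d = -4 + 2 \left(-5\right) 5 = -4 - 50 = -54$)
$k = 54$ ($k = - 54 \left(-3 + 2\right) = \left(-54\right) \left(-1\right) = 54$)
$\left(k + 1\right)^{2} = \left(54 + 1\right)^{2} = 55^{2} = 3025$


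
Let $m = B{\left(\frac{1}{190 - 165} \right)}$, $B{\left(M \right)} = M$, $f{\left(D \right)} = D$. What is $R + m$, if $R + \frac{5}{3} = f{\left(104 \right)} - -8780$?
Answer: $\frac{666178}{75} \approx 8882.4$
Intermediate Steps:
$R = \frac{26647}{3}$ ($R = - \frac{5}{3} + \left(104 - -8780\right) = - \frac{5}{3} + \left(104 + 8780\right) = - \frac{5}{3} + 8884 = \frac{26647}{3} \approx 8882.3$)
$m = \frac{1}{25}$ ($m = \frac{1}{190 - 165} = \frac{1}{25} \approx 0.04$)
$R + m = \frac{26647}{3} + \frac{1}{25} = \frac{666178}{75}$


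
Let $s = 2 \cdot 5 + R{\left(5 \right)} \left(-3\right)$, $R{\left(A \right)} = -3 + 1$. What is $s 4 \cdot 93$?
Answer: $5952$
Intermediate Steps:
$R{\left(A \right)} = -2$
$s = 16$ ($s = 2 \cdot 5 - -6 = 10 + 6 = 16$)
$s 4 \cdot 93 = 16 \cdot 4 \cdot 93 = 16 \cdot 372 = 5952$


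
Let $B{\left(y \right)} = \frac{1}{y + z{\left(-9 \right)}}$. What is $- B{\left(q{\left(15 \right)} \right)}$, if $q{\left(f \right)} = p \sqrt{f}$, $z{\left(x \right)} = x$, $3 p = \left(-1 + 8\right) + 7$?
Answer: $- \frac{27}{737} - \frac{14 \sqrt{15}}{737} \approx -0.11021$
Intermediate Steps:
$p = \frac{14}{3}$ ($p = \frac{\left(-1 + 8\right) + 7}{3} = \frac{7 + 7}{3} = \frac{1}{3} \cdot 14 = \frac{14}{3} \approx 4.6667$)
$q{\left(f \right)} = \frac{14 \sqrt{f}}{3}$
$B{\left(y \right)} = \frac{1}{-9 + y}$ ($B{\left(y \right)} = \frac{1}{y - 9} = \frac{1}{-9 + y}$)
$- B{\left(q{\left(15 \right)} \right)} = - \frac{1}{-9 + \frac{14 \sqrt{15}}{3}}$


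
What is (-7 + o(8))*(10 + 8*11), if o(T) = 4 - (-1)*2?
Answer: -98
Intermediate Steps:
o(T) = 6 (o(T) = 4 - 1*(-2) = 4 + 2 = 6)
(-7 + o(8))*(10 + 8*11) = (-7 + 6)*(10 + 8*11) = -(10 + 88) = -1*98 = -98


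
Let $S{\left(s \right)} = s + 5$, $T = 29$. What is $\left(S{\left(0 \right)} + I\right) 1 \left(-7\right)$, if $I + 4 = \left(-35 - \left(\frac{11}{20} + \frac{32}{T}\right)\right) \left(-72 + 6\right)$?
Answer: $- \frac{4912859}{290} \approx -16941.0$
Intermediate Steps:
$I = \frac{700387}{290}$ ($I = -4 + \left(-35 - \left(\frac{11}{20} + \frac{32}{29}\right)\right) \left(-72 + 6\right) = -4 + \left(-35 - \frac{959}{580}\right) \left(-66\right) = -4 - - \frac{701547}{290} = -4 + \frac{701547}{290} = \frac{700387}{290} \approx 2415.1$)
$S{\left(s \right)} = 5 + s$
$\left(S{\left(0 \right)} + I\right) 1 \left(-7\right) = \left(\left(5 + 0\right) + \frac{700387}{290}\right) 1 \left(-7\right) = \left(5 + \frac{700387}{290}\right) \left(-7\right) = \frac{701837}{290} \left(-7\right) = - \frac{4912859}{290}$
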